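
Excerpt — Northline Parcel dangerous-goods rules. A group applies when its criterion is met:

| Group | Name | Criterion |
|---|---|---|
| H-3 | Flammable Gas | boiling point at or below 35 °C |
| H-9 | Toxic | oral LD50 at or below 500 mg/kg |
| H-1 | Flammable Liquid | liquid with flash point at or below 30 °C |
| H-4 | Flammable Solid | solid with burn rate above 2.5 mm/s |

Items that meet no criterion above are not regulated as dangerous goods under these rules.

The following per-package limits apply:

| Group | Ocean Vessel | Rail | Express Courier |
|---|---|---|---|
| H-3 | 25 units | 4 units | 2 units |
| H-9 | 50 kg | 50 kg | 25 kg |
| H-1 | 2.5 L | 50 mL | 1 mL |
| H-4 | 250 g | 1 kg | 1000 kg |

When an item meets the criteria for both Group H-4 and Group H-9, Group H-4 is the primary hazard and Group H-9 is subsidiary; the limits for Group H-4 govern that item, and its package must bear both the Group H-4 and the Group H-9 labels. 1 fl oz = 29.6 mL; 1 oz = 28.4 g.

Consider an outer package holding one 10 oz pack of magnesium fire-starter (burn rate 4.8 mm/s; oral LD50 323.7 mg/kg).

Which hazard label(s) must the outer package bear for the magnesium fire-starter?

With burn rate 4.8 mm/s (> 2.5 mm/s), the magnesium fire-starter falls in Group H-4.
With oral LD50 323.7 mg/kg (≤ 500 mg/kg), the magnesium fire-starter falls in Group H-9.
By the precedence rule Group H-4 is primary and Group H-9 is subsidiary, and that rule requires both labels on the package.

Group H-4 and H-9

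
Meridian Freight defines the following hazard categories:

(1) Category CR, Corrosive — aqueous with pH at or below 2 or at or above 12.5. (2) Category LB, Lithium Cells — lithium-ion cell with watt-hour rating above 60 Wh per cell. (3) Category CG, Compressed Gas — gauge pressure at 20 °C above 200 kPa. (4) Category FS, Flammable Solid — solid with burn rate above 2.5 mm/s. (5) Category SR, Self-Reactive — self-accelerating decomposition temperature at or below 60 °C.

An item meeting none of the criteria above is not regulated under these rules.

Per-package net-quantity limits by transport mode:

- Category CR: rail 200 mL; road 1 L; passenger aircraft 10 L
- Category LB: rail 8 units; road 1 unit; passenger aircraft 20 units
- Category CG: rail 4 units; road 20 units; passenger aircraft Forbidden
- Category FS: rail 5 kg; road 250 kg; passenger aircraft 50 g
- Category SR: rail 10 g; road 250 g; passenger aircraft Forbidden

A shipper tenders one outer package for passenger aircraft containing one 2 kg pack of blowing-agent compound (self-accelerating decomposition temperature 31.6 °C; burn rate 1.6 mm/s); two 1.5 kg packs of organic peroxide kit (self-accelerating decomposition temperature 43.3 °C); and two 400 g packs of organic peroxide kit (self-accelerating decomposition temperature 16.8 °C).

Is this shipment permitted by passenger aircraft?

Self-accelerating decomposition temperature 31.6 °C meets the Category SR criterion (Self-Reactive), so the blowing-agent compound is Category SR.
The organic peroxide kit has self-accelerating decomposition temperature 43.3 °C, which is ≤ 60 °C, so it is Category SR (Self-Reactive).
Organic peroxide kit: self-accelerating decomposition temperature 16.8 °C ≤ 60 °C → Category SR (Self-Reactive).
Total Category SR: 2 kg + (two 1.5 kg packs = 3 kg) + (two 400 g packs = 800 g) = 5.8 kg.
Category SR is Forbidden by passenger aircraft.

No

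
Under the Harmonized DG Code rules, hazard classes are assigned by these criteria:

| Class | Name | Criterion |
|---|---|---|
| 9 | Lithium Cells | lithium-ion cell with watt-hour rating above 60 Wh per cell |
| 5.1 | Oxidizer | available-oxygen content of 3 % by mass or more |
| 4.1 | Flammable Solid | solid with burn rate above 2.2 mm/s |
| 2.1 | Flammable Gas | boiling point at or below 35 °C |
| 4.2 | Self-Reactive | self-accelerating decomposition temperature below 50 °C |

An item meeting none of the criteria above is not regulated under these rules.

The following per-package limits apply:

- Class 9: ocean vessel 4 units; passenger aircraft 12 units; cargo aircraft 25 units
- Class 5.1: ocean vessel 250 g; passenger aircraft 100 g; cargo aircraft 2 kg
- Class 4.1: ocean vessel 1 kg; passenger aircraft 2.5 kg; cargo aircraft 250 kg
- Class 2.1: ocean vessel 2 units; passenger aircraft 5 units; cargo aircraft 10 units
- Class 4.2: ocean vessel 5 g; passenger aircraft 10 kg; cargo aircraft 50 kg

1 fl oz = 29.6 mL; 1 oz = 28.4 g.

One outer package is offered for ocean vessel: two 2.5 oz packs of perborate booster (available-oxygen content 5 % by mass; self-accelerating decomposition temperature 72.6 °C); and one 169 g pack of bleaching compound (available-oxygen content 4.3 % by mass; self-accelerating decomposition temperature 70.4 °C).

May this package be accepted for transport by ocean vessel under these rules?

The perborate booster has available-oxygen content 5 % by mass, which is ≥ 3 % by mass, so it is Class 5.1 (Oxidizer).
The bleaching compound has available-oxygen content 4.3 % by mass, which is ≥ 3 % by mass, so it is Class 5.1 (Oxidizer).
Total Class 5.1: (two 2.5 oz packs = 142 g) + 169 g = 311 g.
311 g exceeds the ocean vessel limit of 250 g for Class 5.1.

No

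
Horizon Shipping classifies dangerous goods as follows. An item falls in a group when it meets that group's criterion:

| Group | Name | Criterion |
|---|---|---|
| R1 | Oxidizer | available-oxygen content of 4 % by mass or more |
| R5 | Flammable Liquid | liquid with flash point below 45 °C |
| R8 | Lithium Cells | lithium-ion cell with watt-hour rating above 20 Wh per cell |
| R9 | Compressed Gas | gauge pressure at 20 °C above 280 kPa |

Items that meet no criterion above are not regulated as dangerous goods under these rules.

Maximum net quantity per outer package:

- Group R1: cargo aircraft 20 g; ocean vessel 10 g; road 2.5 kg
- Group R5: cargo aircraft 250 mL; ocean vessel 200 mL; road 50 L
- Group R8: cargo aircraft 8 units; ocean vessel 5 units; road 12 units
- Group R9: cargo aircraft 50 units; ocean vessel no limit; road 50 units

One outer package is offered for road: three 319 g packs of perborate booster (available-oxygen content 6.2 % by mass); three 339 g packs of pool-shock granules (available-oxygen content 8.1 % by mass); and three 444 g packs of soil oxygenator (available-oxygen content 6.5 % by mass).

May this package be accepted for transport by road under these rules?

No

Perborate booster: available-oxygen content 6.2 % by mass ≥ 4 % by mass → Group R1 (Oxidizer).
Available-oxygen content 8.1 % by mass meets the Group R1 criterion (Oxidizer), so the pool-shock granules are Group R1.
The soil oxygenator has available-oxygen content 6.5 % by mass, which is ≥ 4 % by mass, so it is Group R1 (Oxidizer).
Total Group R1: (three 319 g packs = 957 g) + (three 339 g packs = 1.017 kg) + (three 444 g packs = 1.332 kg) = 3.306 kg.
3.306 kg exceeds the road limit of 2.5 kg for Group R1.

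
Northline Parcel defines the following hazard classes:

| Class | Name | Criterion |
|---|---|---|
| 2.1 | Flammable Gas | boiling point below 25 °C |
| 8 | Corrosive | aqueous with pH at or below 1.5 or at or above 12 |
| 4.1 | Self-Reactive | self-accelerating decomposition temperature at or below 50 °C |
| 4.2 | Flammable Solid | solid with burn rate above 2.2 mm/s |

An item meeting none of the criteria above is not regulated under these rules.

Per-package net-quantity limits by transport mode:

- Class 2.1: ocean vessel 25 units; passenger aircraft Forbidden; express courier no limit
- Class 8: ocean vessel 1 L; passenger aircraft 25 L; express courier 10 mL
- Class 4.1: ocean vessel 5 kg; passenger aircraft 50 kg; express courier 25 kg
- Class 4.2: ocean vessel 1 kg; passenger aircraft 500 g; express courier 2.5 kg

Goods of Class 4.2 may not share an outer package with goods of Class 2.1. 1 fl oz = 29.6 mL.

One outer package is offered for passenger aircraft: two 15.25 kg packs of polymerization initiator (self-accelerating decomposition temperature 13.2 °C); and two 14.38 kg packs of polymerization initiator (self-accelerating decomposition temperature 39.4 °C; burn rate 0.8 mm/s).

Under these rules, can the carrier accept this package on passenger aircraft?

No

Polymerization initiator: self-accelerating decomposition temperature 13.2 °C ≤ 50 °C → Class 4.1 (Self-Reactive).
The polymerization initiator has self-accelerating decomposition temperature 39.4 °C, which is ≤ 50 °C, so it is Class 4.1 (Self-Reactive).
Total Class 4.1: (two 15.25 kg packs = 30.5 kg) + (two 14.38 kg packs = 28.76 kg) = 59.26 kg.
That exceeds the Class 4.1 passenger aircraft limit of 50 kg.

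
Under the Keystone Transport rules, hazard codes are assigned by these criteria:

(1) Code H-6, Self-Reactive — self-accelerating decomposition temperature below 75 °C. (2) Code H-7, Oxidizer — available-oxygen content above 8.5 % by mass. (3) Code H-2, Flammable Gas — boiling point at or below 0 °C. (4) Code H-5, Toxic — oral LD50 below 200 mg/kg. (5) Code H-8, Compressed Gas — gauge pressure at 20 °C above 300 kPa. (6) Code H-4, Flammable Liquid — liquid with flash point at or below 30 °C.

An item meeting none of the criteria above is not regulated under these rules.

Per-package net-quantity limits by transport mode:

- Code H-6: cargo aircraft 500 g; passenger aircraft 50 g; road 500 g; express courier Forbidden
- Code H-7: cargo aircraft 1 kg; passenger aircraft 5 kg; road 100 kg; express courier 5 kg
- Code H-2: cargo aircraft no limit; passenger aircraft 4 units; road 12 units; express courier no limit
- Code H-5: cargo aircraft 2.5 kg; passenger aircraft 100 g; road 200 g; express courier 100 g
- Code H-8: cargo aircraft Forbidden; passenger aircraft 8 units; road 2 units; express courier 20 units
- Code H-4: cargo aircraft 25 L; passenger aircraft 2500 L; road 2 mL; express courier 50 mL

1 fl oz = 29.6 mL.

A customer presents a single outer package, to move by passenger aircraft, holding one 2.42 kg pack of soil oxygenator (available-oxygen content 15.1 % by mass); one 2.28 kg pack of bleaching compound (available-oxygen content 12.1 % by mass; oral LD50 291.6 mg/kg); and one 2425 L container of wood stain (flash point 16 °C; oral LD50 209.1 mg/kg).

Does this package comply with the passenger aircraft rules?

Yes

The soil oxygenator has available-oxygen content 15.1 % by mass, which is > 8.5 % by mass, so it is Code H-7 (Oxidizer).
The bleaching compound has available-oxygen content 12.1 % by mass, which is > 8.5 % by mass, so it is Code H-7 (Oxidizer).
The wood stain has flash point 16 °C, which is ≤ 30 °C, so it is Code H-4 (Flammable Liquid).
Total Code H-7: 2.42 kg + 2.28 kg = 4.7 kg.
That is within the Code H-7 passenger aircraft limit of 5 kg.
Code H-4 quantity: 2425 L.
That is within the Code H-4 passenger aircraft limit of 2500 L.
Every hazard code is within its passenger aircraft limit and no segregation rule is violated.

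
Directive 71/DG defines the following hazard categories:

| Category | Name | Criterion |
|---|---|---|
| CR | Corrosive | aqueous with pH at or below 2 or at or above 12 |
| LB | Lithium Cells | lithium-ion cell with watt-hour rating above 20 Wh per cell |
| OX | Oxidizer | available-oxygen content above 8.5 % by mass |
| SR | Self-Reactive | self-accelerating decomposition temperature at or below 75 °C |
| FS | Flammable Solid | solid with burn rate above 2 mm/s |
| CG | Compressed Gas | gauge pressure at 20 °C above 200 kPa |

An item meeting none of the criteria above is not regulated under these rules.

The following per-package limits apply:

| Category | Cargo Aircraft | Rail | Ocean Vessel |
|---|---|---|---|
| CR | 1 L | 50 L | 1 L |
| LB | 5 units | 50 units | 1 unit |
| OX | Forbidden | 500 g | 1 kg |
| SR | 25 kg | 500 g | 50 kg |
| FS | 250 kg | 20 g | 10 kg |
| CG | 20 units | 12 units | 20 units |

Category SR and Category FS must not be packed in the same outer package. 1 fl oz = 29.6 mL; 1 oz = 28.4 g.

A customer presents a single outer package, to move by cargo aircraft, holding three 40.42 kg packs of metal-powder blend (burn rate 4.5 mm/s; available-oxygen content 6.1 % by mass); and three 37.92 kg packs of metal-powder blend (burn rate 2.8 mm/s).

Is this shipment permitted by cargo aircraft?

Yes

With burn rate 4.5 mm/s (> 2 mm/s), the metal-powder blend falls in Category FS.
With burn rate 2.8 mm/s (> 2 mm/s), the metal-powder blend falls in Category FS.
Total Category FS: (three 40.42 kg packs = 121.26 kg) + (three 37.92 kg packs = 113.76 kg) = 235.02 kg.
235.02 kg ≤ 250 kg (cargo aircraft limit, Category FS) — within limit.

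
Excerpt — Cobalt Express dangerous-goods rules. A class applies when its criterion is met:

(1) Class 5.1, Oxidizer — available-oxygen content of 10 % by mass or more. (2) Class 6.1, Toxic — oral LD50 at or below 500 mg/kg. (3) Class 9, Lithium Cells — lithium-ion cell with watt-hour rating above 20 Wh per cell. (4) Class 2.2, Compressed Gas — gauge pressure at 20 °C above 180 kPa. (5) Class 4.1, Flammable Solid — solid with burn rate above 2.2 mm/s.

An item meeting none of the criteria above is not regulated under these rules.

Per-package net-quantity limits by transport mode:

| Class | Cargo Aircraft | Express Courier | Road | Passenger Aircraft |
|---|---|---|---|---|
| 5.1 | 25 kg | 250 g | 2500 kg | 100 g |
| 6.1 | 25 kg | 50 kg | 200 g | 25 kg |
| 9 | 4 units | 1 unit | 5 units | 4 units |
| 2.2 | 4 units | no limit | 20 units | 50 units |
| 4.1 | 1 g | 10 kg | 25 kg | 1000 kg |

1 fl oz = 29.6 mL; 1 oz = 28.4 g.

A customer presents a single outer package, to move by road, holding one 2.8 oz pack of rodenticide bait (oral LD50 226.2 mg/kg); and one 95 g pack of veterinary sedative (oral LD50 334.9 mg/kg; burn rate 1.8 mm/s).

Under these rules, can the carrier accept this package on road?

With oral LD50 226.2 mg/kg (≤ 500 mg/kg), the rodenticide bait falls in Class 6.1.
The veterinary sedative has oral LD50 334.9 mg/kg, which is ≤ 500 mg/kg, so it is Class 6.1 (Toxic).
Total Class 6.1: (one 2.8 oz pack = 79.52 g) + 95 g = 174.52 g.
174.52 g is within the road limit of 200 g for Class 6.1.

Yes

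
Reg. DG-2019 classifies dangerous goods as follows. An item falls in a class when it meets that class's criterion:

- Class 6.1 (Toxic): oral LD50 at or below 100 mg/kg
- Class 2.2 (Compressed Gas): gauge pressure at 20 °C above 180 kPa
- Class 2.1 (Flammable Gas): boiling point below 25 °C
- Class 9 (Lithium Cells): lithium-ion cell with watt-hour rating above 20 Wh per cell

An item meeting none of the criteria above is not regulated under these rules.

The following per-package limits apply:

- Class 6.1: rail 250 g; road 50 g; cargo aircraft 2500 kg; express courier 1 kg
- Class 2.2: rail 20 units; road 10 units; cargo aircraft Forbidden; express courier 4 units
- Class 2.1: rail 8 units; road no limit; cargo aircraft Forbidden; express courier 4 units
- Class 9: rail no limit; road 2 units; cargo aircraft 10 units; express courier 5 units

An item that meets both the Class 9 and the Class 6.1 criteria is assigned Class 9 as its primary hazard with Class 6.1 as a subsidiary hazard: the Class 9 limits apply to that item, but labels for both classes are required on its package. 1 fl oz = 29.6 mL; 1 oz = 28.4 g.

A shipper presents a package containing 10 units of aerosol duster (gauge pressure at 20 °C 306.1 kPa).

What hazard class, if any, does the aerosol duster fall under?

Aerosol duster: gauge pressure at 20 °C 306.1 kPa > 180 kPa → Class 2.2 (Compressed Gas).

Class 2.2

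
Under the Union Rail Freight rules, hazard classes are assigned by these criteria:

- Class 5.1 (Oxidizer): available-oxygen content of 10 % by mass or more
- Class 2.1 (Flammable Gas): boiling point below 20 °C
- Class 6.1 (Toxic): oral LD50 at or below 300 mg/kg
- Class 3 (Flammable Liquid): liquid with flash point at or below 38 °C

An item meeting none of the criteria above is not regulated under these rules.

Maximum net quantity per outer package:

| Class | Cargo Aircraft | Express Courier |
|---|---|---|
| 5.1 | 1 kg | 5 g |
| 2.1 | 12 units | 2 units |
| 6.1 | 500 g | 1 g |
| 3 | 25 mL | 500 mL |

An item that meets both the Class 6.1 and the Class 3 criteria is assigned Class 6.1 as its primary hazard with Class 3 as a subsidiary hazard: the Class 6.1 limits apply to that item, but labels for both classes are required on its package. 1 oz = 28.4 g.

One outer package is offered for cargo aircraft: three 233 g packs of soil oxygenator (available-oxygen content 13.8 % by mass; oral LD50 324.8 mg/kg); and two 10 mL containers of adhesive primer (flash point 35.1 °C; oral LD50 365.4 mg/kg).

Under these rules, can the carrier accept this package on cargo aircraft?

Yes

Soil oxygenator: available-oxygen content 13.8 % by mass ≥ 10 % by mass → Class 5.1 (Oxidizer).
With flash point 35.1 °C (≤ 38 °C), the adhesive primer falls in Class 3.
Class 3 quantity: two 10 mL containers = 20 mL.
20 mL is within the cargo aircraft limit of 25 mL for Class 3.
Class 5.1 quantity: three 233 g packs = 699 g.
699 g ≤ 1 kg (cargo aircraft limit, Class 5.1) — within limit.
Every hazard class is within its cargo aircraft limit and no segregation rule is violated.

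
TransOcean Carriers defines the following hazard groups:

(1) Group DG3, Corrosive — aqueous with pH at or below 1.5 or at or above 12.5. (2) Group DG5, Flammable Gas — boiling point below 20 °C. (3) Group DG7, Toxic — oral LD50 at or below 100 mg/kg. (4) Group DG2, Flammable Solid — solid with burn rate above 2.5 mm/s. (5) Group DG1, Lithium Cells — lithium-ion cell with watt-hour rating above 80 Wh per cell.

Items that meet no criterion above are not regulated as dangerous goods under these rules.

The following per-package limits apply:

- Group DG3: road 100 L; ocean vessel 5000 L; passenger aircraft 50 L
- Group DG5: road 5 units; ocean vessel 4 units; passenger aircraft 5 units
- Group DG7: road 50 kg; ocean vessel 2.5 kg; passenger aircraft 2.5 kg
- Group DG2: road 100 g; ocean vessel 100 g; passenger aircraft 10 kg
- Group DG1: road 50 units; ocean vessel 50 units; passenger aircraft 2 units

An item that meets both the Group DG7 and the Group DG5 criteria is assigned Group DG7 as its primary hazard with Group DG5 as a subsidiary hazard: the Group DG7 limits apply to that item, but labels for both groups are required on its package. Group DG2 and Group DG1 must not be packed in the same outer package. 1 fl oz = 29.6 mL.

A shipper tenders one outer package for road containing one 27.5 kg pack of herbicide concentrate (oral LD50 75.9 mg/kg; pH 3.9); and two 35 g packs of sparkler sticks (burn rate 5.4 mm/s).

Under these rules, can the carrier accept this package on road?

The herbicide concentrate has oral LD50 75.9 mg/kg, which is ≤ 100 mg/kg, so it is Group DG7 (Toxic).
The sparkler sticks have burn rate 5.4 mm/s, which is > 2.5 mm/s, so they are Group DG2 (Flammable Solid).
Group DG2 quantity: two 35 g packs = 70 g.
70 g ≤ 100 g (road limit, Group DG2) — within limit.
Group DG7 quantity: 27.5 kg.
27.5 kg is within the road limit of 50 kg for Group DG7.
The segregation rule (Group DG2 with Group DG1) does not apply to Group DG2 with Group DG7.
Every hazard group is within its road limit and no segregation rule is violated.

Yes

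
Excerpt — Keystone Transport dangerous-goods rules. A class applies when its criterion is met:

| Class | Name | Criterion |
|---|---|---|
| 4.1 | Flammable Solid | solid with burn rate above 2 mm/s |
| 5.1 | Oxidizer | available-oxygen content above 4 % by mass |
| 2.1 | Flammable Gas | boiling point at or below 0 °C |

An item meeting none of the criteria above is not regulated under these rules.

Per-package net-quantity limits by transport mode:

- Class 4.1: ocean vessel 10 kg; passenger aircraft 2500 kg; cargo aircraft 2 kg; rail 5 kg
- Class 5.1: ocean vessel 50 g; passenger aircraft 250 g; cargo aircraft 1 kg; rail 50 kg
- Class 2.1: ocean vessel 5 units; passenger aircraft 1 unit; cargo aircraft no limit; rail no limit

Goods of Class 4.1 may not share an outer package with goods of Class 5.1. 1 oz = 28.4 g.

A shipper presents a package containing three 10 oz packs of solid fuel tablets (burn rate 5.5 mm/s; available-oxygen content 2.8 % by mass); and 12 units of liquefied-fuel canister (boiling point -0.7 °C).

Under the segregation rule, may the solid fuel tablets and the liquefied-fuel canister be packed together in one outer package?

With burn rate 5.5 mm/s (> 2 mm/s), the solid fuel tablets fall in Class 4.1.
With boiling point -0.7 °C (≤ 0 °C), the liquefied-fuel canister falls in Class 2.1.
No segregation rule bars Class 4.1 with Class 2.1.

Yes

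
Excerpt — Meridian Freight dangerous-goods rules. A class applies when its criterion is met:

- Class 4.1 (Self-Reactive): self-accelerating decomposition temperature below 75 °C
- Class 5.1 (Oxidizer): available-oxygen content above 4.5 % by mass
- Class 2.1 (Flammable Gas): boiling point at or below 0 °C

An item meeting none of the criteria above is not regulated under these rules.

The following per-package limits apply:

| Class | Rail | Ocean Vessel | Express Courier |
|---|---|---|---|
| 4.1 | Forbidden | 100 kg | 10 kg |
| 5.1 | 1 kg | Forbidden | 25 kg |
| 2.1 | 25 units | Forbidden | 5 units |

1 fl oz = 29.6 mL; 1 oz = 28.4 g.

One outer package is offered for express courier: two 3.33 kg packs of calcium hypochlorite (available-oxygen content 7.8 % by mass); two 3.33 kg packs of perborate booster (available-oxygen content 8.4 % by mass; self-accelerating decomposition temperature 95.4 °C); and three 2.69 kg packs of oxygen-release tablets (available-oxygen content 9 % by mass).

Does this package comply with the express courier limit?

The calcium hypochlorite has available-oxygen content 7.8 % by mass, which is > 4.5 % by mass, so it is Class 5.1 (Oxidizer).
Perborate booster: available-oxygen content 8.4 % by mass > 4.5 % by mass → Class 5.1 (Oxidizer).
Available-oxygen content 9 % by mass meets the Class 5.1 criterion (Oxidizer), so the oxygen-release tablets are Class 5.1.
Class 5.1 net quantity: (two 3.33 kg packs = 6.66 kg) + (two 3.33 kg packs = 6.66 kg) + (three 2.69 kg packs = 8.07 kg) = 21.39 kg.
21.39 kg is within the express courier limit of 25 kg for Class 5.1.

Yes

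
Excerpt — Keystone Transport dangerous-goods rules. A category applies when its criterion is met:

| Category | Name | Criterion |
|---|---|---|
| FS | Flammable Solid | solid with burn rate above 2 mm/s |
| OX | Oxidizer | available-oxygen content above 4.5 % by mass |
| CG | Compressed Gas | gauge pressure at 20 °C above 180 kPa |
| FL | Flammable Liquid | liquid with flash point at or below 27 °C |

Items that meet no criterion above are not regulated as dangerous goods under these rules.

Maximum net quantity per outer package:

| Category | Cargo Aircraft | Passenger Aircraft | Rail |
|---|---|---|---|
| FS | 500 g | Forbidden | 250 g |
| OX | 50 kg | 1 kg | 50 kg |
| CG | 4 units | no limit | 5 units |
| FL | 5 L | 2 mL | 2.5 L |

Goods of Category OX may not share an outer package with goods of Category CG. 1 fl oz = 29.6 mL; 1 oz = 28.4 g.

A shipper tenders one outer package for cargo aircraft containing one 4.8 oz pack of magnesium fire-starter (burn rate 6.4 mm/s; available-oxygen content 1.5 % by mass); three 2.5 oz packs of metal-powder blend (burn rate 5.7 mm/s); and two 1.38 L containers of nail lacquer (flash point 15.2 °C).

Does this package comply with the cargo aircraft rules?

With burn rate 6.4 mm/s (> 2 mm/s), the magnesium fire-starter falls in Category FS.
With burn rate 5.7 mm/s (> 2 mm/s), the metal-powder blend falls in Category FS.
The nail lacquer has flash point 15.2 °C, which is ≤ 27 °C, so it is Category FL (Flammable Liquid).
Total Category FS: (one 4.8 oz pack = 136.32 g) + (three 2.5 oz packs = 213 g) = 349.32 g.
That is within the Category FS cargo aircraft limit of 500 g.
Category FL quantity: two 1.38 L containers = 2.76 L.
2.76 L is within the cargo aircraft limit of 5 L for Category FL.
The segregation rule (Category OX with Category CG) does not apply to Category FS with Category FL.
Every hazard category is within its cargo aircraft limit and no segregation rule is violated.

Yes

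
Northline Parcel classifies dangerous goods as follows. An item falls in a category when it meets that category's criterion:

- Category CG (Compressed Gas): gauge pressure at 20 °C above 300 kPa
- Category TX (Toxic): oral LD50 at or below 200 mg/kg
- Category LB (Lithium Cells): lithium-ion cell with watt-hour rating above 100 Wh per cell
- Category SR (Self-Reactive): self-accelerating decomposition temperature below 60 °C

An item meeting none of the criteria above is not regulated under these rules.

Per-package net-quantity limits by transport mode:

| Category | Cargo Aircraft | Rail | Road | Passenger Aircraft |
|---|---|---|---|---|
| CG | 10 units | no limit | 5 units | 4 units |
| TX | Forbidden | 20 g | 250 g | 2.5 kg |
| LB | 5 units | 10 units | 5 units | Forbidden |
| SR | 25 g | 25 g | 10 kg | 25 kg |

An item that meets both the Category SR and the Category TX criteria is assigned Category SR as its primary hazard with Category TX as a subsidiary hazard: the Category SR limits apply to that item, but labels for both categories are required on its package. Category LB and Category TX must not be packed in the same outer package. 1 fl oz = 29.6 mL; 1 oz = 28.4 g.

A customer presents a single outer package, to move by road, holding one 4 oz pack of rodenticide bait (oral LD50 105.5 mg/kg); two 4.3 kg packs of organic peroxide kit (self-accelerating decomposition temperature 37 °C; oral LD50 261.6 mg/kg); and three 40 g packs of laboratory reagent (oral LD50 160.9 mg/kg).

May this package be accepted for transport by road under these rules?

With oral LD50 105.5 mg/kg (≤ 200 mg/kg), the rodenticide bait falls in Category TX.
With self-accelerating decomposition temperature 37 °C (< 60 °C), the organic peroxide kit falls in Category SR.
Laboratory reagent: oral LD50 160.9 mg/kg ≤ 200 mg/kg → Category TX (Toxic).
Category TX net quantity: (one 4 oz pack = 113.6 g) + (three 40 g packs = 120 g) = 233.6 g.
233.6 g ≤ 250 g (road limit, Category TX) — within limit.
Category SR quantity: two 4.3 kg packs = 8.6 kg.
8.6 kg ≤ 10 kg (road limit, Category SR) — within limit.
The segregation rule (Category LB with Category TX) does not apply to Category TX with Category SR.
Every hazard category is within its road limit and no segregation rule is violated.

Yes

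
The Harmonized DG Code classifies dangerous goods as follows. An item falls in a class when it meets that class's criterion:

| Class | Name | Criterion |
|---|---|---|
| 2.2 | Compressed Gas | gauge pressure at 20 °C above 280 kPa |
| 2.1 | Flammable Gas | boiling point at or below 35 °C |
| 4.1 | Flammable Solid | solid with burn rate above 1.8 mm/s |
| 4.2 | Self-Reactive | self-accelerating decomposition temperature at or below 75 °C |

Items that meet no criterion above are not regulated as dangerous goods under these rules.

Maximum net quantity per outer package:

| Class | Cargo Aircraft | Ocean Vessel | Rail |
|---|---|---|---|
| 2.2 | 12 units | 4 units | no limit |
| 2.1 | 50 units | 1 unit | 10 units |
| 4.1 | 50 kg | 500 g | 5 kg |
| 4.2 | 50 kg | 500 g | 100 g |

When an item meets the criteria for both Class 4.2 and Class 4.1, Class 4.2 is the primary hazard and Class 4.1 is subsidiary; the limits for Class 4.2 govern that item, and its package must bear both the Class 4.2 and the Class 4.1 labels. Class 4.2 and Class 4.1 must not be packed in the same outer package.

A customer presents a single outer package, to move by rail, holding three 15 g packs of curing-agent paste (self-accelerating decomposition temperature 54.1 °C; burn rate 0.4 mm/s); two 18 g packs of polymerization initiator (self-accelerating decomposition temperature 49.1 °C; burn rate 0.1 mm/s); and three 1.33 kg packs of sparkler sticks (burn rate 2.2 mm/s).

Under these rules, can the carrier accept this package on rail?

Self-accelerating decomposition temperature 54.1 °C meets the Class 4.2 criterion (Self-Reactive), so the curing-agent paste is Class 4.2.
Polymerization initiator: self-accelerating decomposition temperature 49.1 °C ≤ 75 °C → Class 4.2 (Self-Reactive).
The sparkler sticks have burn rate 2.2 mm/s, which is > 1.8 mm/s, so they are Class 4.1 (Flammable Solid).
Class 4.2 net quantity: (three 15 g packs = 45 g) + (two 18 g packs = 36 g) = 81 g.
That is within the Class 4.2 rail limit of 100 g.
Class 4.1 quantity: three 1.33 kg packs = 3.99 kg.
That is within the Class 4.1 rail limit of 5 kg.
Class 4.2 and Class 4.1 may not share an outer package.

No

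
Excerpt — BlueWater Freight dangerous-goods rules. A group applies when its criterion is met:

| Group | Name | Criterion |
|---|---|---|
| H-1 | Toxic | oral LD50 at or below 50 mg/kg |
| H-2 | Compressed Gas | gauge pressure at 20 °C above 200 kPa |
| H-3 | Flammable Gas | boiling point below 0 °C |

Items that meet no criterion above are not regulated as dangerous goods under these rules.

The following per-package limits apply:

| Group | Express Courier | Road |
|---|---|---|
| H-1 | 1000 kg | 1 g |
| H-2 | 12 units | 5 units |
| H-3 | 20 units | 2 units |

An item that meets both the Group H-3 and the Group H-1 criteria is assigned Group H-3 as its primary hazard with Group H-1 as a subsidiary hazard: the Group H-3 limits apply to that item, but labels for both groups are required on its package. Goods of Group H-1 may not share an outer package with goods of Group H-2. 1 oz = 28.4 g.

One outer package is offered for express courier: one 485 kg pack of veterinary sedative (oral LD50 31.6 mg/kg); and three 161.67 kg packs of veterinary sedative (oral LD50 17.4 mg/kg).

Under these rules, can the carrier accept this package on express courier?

Oral LD50 31.6 mg/kg meets the Group H-1 criterion (Toxic), so the veterinary sedative is Group H-1.
The veterinary sedative has oral LD50 17.4 mg/kg, which is ≤ 50 mg/kg, so it is Group H-1 (Toxic).
Group H-1 net quantity: 485 kg + (three 161.67 kg packs = 485.01 kg) = 970.01 kg.
970.01 kg is within the express courier limit of 1000 kg for Group H-1.

Yes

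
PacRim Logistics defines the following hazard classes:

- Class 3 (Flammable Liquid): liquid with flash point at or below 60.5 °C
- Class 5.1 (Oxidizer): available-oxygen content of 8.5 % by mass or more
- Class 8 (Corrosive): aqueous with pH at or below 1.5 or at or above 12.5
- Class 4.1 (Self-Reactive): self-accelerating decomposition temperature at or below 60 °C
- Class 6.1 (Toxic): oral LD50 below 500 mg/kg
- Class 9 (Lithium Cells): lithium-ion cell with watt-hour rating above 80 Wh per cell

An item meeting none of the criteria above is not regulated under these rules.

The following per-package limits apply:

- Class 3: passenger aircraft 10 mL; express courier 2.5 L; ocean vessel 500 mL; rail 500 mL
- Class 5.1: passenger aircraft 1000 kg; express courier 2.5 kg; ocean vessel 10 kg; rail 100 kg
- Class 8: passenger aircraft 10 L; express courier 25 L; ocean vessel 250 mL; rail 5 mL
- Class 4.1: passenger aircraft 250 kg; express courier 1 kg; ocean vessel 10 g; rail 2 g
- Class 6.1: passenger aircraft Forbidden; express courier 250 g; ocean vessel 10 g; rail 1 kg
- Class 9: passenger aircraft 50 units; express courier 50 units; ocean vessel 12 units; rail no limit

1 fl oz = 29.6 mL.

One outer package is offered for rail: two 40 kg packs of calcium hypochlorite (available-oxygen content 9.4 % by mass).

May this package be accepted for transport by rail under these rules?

Yes

With available-oxygen content 9.4 % by mass (≥ 8.5 % by mass), the calcium hypochlorite falls in Class 5.1.
Class 5.1 quantity: two 40 kg packs = 80 kg.
That is within the Class 5.1 rail limit of 100 kg.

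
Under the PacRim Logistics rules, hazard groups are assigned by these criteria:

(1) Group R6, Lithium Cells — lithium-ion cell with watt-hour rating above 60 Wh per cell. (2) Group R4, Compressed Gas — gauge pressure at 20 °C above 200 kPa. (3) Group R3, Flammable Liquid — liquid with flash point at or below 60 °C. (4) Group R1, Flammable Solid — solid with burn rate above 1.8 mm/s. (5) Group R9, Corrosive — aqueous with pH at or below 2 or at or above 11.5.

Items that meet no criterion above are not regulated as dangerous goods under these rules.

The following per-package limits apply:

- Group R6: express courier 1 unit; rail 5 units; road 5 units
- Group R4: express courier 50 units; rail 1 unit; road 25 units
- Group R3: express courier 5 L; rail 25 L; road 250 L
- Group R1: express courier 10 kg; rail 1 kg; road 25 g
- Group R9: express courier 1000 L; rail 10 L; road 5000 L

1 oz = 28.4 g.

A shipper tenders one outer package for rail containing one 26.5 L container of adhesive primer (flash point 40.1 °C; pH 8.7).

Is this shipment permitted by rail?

Flash point 40.1 °C meets the Group R3 criterion (Flammable Liquid), so the adhesive primer is Group R3.
Group R3 quantity: 26.5 L.
26.5 L exceeds the rail limit of 25 L for Group R3.

No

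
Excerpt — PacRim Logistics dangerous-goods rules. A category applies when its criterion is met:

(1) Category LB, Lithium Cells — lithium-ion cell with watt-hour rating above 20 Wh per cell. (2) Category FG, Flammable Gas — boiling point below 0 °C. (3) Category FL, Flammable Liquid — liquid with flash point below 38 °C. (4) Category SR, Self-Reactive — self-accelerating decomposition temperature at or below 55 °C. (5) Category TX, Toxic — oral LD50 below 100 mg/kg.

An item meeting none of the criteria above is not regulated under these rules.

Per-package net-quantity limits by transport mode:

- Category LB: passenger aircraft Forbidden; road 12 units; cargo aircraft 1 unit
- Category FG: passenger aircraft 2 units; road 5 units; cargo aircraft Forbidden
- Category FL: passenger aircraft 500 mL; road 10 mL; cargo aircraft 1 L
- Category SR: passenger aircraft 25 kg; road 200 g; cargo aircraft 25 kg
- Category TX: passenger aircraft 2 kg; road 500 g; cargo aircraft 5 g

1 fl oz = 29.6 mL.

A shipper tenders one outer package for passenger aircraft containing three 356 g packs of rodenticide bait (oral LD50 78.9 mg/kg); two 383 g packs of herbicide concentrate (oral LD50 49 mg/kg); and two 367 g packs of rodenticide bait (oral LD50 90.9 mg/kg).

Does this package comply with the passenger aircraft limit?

No

Oral LD50 78.9 mg/kg meets the Category TX criterion (Toxic), so the rodenticide bait is Category TX.
Oral LD50 49 mg/kg meets the Category TX criterion (Toxic), so the herbicide concentrate is Category TX.
Rodenticide bait: oral LD50 90.9 mg/kg < 100 mg/kg → Category TX (Toxic).
Category TX net quantity: (three 356 g packs = 1.068 kg) + (two 383 g packs = 766 g) + (two 367 g packs = 734 g) = 2.568 kg.
2.568 kg > 2 kg (passenger aircraft limit, Category TX) — over the limit.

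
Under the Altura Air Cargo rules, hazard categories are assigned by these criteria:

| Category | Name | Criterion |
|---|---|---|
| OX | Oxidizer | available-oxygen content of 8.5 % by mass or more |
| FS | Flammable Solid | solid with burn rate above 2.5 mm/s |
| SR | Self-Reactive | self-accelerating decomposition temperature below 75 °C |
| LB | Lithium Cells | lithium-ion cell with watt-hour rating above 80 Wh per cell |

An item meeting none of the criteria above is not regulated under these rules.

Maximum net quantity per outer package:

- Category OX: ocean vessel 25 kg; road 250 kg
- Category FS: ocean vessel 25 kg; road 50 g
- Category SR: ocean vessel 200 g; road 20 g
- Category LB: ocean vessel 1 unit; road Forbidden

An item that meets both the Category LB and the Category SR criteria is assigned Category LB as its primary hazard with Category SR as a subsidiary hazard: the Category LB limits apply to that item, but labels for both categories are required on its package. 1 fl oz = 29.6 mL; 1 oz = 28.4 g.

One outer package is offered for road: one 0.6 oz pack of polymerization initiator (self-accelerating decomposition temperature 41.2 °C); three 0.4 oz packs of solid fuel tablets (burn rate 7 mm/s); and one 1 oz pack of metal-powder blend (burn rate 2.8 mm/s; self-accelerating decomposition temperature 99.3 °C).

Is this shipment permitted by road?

Self-accelerating decomposition temperature 41.2 °C meets the Category SR criterion (Self-Reactive), so the polymerization initiator is Category SR.
The solid fuel tablets have burn rate 7 mm/s, which is > 2.5 mm/s, so they are Category FS (Flammable Solid).
The metal-powder blend has burn rate 2.8 mm/s, which is > 2.5 mm/s, so it is Category FS (Flammable Solid).
Category FS net quantity: (three 0.4 oz packs = 34.08 g) + (one 1 oz pack = 28.4 g) = 62.48 g.
62.48 g > 50 g (road limit, Category FS) — over the limit.
Category SR quantity: one 0.6 oz pack = 17.04 g.
17.04 g ≤ 20 g (road limit, Category SR) — within limit.

No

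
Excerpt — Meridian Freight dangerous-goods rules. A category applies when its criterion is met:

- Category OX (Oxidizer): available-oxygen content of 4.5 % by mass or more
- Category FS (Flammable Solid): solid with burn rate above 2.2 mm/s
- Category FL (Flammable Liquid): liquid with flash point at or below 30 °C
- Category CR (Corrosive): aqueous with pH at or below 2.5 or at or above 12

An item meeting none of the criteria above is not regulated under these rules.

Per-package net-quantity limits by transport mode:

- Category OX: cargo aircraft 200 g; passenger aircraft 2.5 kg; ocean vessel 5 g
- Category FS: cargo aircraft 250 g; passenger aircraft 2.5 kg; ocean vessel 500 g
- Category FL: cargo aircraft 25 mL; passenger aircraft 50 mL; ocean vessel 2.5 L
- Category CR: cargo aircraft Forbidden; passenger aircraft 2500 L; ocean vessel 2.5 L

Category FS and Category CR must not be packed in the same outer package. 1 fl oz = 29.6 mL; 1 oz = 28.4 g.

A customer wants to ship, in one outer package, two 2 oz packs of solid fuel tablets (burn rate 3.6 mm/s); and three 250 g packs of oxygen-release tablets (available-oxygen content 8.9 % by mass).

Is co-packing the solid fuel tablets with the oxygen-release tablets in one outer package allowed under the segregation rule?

Solid fuel tablets: burn rate 3.6 mm/s > 2.2 mm/s → Category FS (Flammable Solid).
Available-oxygen content 8.9 % by mass meets the Category OX criterion (Oxidizer), so the oxygen-release tablets are Category OX.
No segregation rule bars Category FS with Category OX.

Yes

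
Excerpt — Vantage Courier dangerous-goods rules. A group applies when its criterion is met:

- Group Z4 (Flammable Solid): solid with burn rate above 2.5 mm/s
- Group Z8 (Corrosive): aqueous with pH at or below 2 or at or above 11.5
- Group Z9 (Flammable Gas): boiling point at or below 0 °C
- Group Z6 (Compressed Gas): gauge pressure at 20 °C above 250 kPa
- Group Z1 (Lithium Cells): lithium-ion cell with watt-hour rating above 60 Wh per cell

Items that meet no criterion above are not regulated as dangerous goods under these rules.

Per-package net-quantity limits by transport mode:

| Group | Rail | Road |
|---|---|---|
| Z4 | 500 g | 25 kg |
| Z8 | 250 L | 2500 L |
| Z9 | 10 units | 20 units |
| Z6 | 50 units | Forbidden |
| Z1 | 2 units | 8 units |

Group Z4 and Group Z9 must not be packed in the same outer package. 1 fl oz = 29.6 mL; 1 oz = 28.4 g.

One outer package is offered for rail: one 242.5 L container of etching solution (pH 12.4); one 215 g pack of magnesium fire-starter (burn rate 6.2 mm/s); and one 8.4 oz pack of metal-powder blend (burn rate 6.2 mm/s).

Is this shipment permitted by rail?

Etching solution: pH 12.4 ≥ 11.5 → Group Z8 (Corrosive).
Burn rate 6.2 mm/s meets the Group Z4 criterion (Flammable Solid), so the magnesium fire-starter is Group Z4.
With burn rate 6.2 mm/s (> 2.5 mm/s), the metal-powder blend falls in Group Z4.
Group Z4 net quantity: 215 g + (one 8.4 oz pack = 238.56 g) = 453.56 g.
That is within the Group Z4 rail limit of 500 g.
Group Z8 quantity: 242.5 L.
242.5 L ≤ 250 L (rail limit, Group Z8) — within limit.
The segregation rule (Group Z4 with Group Z9) does not apply to Group Z4 with Group Z8.
Every hazard group is within its rail limit and no segregation rule is violated.

Yes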